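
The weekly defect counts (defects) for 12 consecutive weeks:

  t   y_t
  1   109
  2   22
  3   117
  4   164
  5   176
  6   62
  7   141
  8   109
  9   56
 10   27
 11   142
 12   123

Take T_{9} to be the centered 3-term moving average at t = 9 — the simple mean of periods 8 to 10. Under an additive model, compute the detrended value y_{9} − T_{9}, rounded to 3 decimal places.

-8.000

Trend T_9 = (109 + 56 + 27) / 3 = 192/3 = 64.00000
Detrended value: 56 − 64.00000 = -8.000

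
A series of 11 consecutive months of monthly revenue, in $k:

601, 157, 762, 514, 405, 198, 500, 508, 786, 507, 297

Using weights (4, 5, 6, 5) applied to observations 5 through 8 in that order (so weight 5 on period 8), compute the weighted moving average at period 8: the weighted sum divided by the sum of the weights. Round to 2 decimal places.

Weighted sum: 4·405 + 5·198 + 6·500 + 5·508 = 1620 + 990 + 3000 + 2540 = 8150
Weight total: 4 + 5 + 6 + 5 = 20
WMA = 8150 / 20 = 407.50

407.50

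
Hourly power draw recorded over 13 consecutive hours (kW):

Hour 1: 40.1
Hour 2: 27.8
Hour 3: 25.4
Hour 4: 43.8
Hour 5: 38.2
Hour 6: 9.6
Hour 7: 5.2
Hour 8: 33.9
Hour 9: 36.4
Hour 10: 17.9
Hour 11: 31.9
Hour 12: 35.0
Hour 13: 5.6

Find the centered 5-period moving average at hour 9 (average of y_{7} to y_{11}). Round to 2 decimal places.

25.06

Sum of periods 7–11: 5.2 + 33.9 + 36.4 + 17.9 + 31.9 = 125.3
Divide by 5: 125.3 / 5 = 25.06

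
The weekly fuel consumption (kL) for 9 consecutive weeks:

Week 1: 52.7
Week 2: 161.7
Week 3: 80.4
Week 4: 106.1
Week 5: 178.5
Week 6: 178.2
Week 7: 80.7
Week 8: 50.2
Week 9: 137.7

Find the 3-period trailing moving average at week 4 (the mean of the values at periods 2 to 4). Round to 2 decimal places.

Sum of periods 2–4: 161.7 + 80.4 + 106.1 = 348.2
Divide by 3: 348.2 / 3 = 116.07

116.07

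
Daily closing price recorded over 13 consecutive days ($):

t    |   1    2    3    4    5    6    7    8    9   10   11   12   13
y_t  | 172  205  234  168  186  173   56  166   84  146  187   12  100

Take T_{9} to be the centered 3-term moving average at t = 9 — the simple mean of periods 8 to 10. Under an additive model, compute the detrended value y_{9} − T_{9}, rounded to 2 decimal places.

Trend T_9 = (166 + 84 + 146) / 3 = 396/3 = 132.0000
Detrended value: 84 − 132.0000 = -48.00

-48.00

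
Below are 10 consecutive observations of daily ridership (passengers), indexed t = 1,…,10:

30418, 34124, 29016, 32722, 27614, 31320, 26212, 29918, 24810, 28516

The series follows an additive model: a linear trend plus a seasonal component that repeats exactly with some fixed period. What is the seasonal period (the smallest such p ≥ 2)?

2

First differences y_{t+1} − y_t: 3706, -5108, 3706, -5108, 3706, -5108, …
The difference pattern repeats every 2 terms and not for any smaller step, so p = 2.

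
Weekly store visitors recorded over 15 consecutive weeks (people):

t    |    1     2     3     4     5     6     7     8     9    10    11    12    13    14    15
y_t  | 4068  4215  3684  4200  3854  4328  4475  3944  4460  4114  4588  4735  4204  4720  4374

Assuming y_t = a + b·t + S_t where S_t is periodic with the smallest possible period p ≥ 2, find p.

5

First differences y_{t+1} − y_t: 147, -531, 516, -346, 474, 147, -531, 516, -346, 474, 147, -531, …
The difference pattern repeats every 5 terms and not for any smaller step, so p = 5.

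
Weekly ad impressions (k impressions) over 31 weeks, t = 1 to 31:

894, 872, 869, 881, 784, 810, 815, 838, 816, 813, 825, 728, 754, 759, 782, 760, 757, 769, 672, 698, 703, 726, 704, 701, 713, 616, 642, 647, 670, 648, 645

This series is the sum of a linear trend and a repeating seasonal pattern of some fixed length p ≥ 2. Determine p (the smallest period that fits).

7

First differences y_{t+1} − y_t: -22, -3, 12, -97, 26, 5, 23, -22, -3, 12, -97, 26, 5, 23, -22, -3, …
The difference pattern repeats every 7 terms and not for any smaller step, so p = 7.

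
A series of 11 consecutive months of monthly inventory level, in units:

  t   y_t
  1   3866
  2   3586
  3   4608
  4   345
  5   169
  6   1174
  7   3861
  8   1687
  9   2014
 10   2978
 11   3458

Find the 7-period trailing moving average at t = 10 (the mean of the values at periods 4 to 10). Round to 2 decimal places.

Sum of periods 4–10: 345 + 169 + 1174 + 3861 + 1687 + 2014 + 2978 = 12228
Divide by 7: 12228 / 7 = 1746.86

1746.86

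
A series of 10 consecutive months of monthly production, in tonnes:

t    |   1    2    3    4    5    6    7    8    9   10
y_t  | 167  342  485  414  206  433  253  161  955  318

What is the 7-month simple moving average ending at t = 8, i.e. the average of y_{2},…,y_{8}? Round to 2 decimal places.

Sum of periods 2–8: 342 + 485 + 414 + 206 + 433 + 253 + 161 = 2294
Divide by 7: 2294 / 7 = 327.71

327.71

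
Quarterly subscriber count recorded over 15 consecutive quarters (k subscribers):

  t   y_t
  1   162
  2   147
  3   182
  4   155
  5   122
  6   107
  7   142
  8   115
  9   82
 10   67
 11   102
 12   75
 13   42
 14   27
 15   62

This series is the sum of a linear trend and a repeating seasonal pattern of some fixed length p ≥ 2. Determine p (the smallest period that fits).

4

First differences y_{t+1} − y_t: -15, 35, -27, -33, -15, 35, -27, -33, -15, 35, …
The difference pattern repeats every 4 terms and not for any smaller step, so p = 4.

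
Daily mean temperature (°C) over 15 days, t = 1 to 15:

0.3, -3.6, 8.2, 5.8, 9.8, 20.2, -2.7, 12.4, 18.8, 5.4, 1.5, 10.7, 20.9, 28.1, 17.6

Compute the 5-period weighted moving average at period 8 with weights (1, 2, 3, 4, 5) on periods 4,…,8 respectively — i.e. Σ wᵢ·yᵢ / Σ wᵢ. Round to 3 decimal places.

9.147

Weighted sum: 1·5.8 + 2·9.8 + 3·20.2 + 4·-2.7 + 5·12.4 = 5.8 + 19.6 + 60.6 + -10.8 + 62.0 = 137.2
Weight total: 1 + 2 + 3 + 4 + 5 = 15
WMA = 137.2 / 15 = 9.147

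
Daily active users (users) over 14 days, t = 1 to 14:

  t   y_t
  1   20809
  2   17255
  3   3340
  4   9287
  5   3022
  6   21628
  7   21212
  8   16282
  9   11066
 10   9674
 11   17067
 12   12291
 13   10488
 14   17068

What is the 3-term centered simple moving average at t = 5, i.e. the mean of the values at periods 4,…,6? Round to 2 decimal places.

Sum of periods 4–6: 9287 + 3022 + 21628 = 33937
Divide by 3: 33937 / 3 = 11312.33

11312.33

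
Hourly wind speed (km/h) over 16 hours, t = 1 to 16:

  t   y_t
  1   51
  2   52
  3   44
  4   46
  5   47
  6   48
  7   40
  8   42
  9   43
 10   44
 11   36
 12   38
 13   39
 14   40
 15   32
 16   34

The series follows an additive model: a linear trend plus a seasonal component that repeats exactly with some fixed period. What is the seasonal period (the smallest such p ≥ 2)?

4

First differences y_{t+1} − y_t: 1, -8, 2, 1, 1, -8, 2, 1, 1, -8, …
The difference pattern repeats every 4 terms and not for any smaller step, so p = 4.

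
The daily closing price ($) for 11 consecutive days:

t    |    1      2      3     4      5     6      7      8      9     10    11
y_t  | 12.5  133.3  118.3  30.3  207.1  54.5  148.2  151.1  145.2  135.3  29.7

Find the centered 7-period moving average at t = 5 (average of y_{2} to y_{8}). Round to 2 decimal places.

Sum of periods 2–8: 133.3 + 118.3 + 30.3 + 207.1 + 54.5 + 148.2 + 151.1 = 842.8
Divide by 7: 842.8 / 7 = 120.40

120.40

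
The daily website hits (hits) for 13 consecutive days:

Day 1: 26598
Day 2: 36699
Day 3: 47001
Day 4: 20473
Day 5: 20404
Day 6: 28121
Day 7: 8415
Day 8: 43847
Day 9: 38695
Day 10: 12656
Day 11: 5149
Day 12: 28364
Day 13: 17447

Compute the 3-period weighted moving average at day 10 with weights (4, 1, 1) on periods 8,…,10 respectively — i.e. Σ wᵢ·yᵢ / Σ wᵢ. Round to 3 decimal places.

37789.833

Weighted sum: 4·43847 + 1·38695 + 1·12656 = 175388 + 38695 + 12656 = 226739
Weight total: 4 + 1 + 1 = 6
WMA = 226739 / 6 = 37789.833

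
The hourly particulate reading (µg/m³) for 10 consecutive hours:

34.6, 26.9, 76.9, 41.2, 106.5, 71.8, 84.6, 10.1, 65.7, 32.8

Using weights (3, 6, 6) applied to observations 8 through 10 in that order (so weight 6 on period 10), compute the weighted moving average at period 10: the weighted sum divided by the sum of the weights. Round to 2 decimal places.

Weighted sum: 3·10.1 + 6·65.7 + 6·32.8 = 30.3 + 394.2 + 196.8 = 621.3
Weight total: 3 + 6 + 6 = 15
WMA = 621.3 / 15 = 41.42

41.42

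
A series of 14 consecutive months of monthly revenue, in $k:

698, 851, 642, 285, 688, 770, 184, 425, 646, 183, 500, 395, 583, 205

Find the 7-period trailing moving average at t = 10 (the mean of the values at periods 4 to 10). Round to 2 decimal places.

Sum of periods 4–10: 285 + 688 + 770 + 184 + 425 + 646 + 183 = 3181
Divide by 7: 3181 / 7 = 454.43

454.43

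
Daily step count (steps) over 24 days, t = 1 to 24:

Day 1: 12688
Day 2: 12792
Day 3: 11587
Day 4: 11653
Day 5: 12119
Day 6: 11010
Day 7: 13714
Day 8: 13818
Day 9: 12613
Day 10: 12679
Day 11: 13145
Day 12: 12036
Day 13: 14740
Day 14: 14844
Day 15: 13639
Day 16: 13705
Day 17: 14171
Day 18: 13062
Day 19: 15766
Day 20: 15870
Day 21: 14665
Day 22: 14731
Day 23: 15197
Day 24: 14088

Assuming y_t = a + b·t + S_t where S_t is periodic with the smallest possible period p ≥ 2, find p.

First differences y_{t+1} − y_t: 104, -1205, 66, 466, -1109, 2704, 104, -1205, 66, 466, -1109, 2704, 104, -1205, …
The difference pattern repeats every 6 terms and not for any smaller step, so p = 6.

6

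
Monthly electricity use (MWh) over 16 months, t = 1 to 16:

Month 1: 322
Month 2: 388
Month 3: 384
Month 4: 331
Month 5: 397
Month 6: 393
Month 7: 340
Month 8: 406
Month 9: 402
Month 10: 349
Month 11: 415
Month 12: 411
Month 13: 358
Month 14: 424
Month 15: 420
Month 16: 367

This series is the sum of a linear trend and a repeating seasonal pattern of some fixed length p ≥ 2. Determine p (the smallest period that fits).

First differences y_{t+1} − y_t: 66, -4, -53, 66, -4, -53, 66, -4, …
The difference pattern repeats every 3 terms and not for any smaller step, so p = 3.

3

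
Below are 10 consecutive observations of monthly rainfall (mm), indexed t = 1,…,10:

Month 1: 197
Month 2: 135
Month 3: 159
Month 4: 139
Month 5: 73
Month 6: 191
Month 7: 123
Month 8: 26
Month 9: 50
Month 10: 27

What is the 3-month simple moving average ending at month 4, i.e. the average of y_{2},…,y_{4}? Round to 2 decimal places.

144.33

Sum of periods 2–4: 135 + 159 + 139 = 433
Divide by 3: 433 / 3 = 144.33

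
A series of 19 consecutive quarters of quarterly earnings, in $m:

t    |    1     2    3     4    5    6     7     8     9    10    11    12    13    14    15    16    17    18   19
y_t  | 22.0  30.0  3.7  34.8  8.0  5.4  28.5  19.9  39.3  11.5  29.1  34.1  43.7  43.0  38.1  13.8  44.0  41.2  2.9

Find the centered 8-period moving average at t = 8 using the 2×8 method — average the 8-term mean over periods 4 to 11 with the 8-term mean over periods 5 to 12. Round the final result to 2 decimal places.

22.02

Sum over 4–11: 34.8 + 8.0 + 5.4 + 28.5 + 19.9 + 39.3 + 11.5 + 29.1 = 176.5
Sum over 5–12: 8.0 + 5.4 + 28.5 + 19.9 + 39.3 + 11.5 + 29.1 + 34.1 = 175.8
CMA at t=8 = (176.5 + 175.8) / (2·8) = 352.3 / 16 = 22.02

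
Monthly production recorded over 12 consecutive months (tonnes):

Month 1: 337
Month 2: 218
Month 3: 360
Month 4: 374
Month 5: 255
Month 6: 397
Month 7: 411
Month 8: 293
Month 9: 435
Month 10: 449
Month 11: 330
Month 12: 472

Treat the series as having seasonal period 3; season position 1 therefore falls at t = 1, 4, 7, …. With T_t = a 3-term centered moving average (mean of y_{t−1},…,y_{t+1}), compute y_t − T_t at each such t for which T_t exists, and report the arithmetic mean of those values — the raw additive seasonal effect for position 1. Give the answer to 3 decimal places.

Season position 1 occurs at t = 4, 7, 10 (where T_t is defined).
t=4: T_4 = 329.66667; y_4 − T_4 = 374 − 329.66667 = 44.33333
t=7: T_7 = 367.00000; y_7 − T_7 = 411 − 367.00000 = 44.00000
t=10: T_10 = 404.66667; y_10 − T_10 = 449 − 404.66667 = 44.33333
Mean deviation: (44.33333 + 44.00000 + 44.33333) / 3 = 44.222

44.222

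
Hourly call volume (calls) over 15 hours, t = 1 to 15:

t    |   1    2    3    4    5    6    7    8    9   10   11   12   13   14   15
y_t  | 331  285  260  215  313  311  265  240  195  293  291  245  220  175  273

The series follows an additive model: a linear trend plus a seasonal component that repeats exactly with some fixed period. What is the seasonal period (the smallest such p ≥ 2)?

First differences y_{t+1} − y_t: -46, -25, -45, 98, -2, -46, -25, -45, 98, -2, -46, -25, …
The difference pattern repeats every 5 terms and not for any smaller step, so p = 5.

5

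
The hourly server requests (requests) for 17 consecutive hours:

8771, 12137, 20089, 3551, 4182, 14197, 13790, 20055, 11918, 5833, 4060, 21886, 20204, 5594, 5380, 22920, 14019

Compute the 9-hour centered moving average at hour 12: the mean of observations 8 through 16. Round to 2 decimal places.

13094.44

Sum of periods 8–16: 20055 + 11918 + 5833 + 4060 + 21886 + 20204 + 5594 + 5380 + 22920 = 117850
Divide by 9: 117850 / 9 = 13094.44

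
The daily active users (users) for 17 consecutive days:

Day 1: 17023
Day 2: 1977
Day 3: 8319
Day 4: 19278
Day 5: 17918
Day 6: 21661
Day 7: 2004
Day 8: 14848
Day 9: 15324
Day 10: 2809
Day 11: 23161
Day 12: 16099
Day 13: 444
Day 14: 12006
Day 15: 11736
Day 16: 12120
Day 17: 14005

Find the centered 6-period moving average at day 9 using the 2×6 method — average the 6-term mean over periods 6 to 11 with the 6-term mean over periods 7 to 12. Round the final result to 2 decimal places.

12837.67

Sum over 6–11: 21661 + 2004 + 14848 + 15324 + 2809 + 23161 = 79807
Sum over 7–12: 2004 + 14848 + 15324 + 2809 + 23161 + 16099 = 74245
CMA at t=9 = (79807 + 74245) / (2·6) = 154052 / 12 = 12837.67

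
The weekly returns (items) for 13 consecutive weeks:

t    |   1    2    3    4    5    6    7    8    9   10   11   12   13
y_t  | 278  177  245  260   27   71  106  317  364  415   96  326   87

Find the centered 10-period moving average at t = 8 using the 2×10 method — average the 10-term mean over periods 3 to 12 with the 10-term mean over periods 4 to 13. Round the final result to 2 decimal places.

214.80

Sum over 3–12: 245 + 260 + 27 + 71 + 106 + 317 + 364 + 415 + 96 + 326 = 2227
Sum over 4–13: 260 + 27 + 71 + 106 + 317 + 364 + 415 + 96 + 326 + 87 = 2069
CMA at t=8 = (2227 + 2069) / (2·10) = 4296 / 20 = 214.80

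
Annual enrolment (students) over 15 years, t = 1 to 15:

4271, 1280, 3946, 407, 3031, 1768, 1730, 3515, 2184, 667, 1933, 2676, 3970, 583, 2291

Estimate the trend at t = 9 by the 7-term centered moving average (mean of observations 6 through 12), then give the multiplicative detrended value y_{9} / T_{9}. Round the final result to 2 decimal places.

Trend T_9 = (1768 + 1730 + 3515 + 2184 + 667 + 1933 + 2676) / 7 = 14473/7 = 2067.5714
Ratio to trend: 2184 / 2067.5714 = 1.06

1.06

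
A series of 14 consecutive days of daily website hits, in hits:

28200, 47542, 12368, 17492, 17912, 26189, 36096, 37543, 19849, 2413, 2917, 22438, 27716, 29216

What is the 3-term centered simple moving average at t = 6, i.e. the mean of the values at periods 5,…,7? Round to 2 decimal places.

Sum of periods 5–7: 17912 + 26189 + 36096 = 80197
Divide by 3: 80197 / 3 = 26732.33

26732.33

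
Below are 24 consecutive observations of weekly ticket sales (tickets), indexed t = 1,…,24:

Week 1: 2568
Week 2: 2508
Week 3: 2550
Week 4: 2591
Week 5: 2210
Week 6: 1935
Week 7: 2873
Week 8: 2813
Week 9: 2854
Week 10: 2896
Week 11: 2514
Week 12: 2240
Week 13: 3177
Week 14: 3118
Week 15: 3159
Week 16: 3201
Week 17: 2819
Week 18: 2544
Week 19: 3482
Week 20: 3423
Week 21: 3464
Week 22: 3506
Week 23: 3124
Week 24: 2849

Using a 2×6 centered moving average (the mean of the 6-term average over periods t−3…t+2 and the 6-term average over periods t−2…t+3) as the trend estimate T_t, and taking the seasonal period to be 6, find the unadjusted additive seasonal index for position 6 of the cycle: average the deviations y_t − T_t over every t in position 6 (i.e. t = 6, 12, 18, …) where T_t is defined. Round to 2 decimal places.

Season position 6 occurs at t = 6, 12, 18 (where T_t is defined).
t=6: T_6 = 2520.6667; y_6 − T_6 = 1935 − 2520.6667 = -585.6667
t=12: T_12 = 2825.2500; y_12 − T_12 = 2240 − 2825.2500 = -585.2500
t=18: T_18 = 3130.0833; y_18 − T_18 = 2544 − 3130.0833 = -586.0833
Mean deviation: (-585.6667 + -585.2500 + -586.0833) / 3 = -585.67

-585.67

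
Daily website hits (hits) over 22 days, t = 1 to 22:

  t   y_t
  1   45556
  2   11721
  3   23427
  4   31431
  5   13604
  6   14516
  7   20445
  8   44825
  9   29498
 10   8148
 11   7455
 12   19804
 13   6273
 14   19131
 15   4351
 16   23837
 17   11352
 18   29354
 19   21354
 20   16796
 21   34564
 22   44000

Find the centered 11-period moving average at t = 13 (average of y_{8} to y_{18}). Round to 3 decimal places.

18548.000

Sum of periods 8–18: 44825 + 29498 + 8148 + 7455 + 19804 + 6273 + 19131 + 4351 + 23837 + 11352 + 29354 = 204028
Divide by 11: 204028 / 11 = 18548.000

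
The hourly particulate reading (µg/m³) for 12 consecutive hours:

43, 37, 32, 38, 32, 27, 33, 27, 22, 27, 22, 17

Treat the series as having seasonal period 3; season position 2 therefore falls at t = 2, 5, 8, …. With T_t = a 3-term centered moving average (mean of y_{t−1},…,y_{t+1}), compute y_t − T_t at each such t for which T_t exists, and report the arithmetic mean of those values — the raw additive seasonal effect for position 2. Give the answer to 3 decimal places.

-0.250

Season position 2 occurs at t = 2, 5, 8, 11 (where T_t is defined).
t=2: T_2 = 37.33333; y_2 − T_2 = 37 − 37.33333 = -0.33333
t=5: T_5 = 32.33333; y_5 − T_5 = 32 − 32.33333 = -0.33333
t=8: T_8 = 27.33333; y_8 − T_8 = 27 − 27.33333 = -0.33333
t=11: T_11 = 22.00000; y_11 − T_11 = 22 − 22.00000 = 0.00000
Mean deviation: (-0.33333 + -0.33333 + -0.33333 + 0.00000) / 4 = -0.250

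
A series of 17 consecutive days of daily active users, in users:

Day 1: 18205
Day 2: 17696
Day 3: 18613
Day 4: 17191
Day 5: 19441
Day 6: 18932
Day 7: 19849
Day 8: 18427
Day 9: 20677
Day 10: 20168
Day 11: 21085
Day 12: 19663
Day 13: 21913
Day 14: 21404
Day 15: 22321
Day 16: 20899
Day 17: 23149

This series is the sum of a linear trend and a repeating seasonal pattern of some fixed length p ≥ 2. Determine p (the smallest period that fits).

4

First differences y_{t+1} − y_t: -509, 917, -1422, 2250, -509, 917, -1422, 2250, -509, 917, …
The difference pattern repeats every 4 terms and not for any smaller step, so p = 4.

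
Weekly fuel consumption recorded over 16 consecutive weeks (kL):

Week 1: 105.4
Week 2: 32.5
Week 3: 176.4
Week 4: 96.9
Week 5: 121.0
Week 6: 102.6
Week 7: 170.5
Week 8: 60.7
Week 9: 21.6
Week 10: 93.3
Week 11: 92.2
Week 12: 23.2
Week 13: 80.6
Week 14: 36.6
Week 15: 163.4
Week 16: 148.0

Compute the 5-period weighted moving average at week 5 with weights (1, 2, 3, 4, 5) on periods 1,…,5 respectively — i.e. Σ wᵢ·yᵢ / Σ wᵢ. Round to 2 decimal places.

Weighted sum: 1·105.4 + 2·32.5 + 3·176.4 + 4·96.9 + 5·121.0 = 105.4 + 65.0 + 529.2 + 387.6 + 605.0 = 1692.2
Weight total: 1 + 2 + 3 + 4 + 5 = 15
WMA = 1692.2 / 15 = 112.81

112.81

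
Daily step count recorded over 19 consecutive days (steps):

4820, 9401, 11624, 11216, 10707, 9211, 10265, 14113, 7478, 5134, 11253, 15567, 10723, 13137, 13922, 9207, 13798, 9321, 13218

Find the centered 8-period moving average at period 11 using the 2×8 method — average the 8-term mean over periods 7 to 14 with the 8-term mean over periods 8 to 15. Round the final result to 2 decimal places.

11187.31

Sum over 7–14: 10265 + 14113 + 7478 + 5134 + 11253 + 15567 + 10723 + 13137 = 87670
Sum over 8–15: 14113 + 7478 + 5134 + 11253 + 15567 + 10723 + 13137 + 13922 = 91327
CMA at t=11 = (87670 + 91327) / (2·8) = 178997 / 16 = 11187.31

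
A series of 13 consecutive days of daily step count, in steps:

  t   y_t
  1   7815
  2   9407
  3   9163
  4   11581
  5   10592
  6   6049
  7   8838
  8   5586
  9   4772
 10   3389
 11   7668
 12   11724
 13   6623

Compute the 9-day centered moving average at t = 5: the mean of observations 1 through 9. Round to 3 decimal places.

8200.333

Sum of periods 1–9: 7815 + 9407 + 9163 + 11581 + 10592 + 6049 + 8838 + 5586 + 4772 = 73803
Divide by 9: 73803 / 9 = 8200.333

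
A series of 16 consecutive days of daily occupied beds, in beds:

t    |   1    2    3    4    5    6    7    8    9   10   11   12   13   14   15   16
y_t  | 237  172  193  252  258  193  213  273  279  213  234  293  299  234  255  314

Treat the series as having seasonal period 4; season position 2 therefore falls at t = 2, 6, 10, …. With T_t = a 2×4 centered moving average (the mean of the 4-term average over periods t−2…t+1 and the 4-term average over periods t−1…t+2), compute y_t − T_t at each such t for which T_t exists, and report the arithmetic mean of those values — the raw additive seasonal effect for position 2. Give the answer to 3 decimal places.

-38.917

Season position 2 occurs at t = 6, 10, 14 (where T_t is defined).
t=6: T_6 = 231.62500; y_6 − T_6 = 193 − 231.62500 = -38.62500
t=10: T_10 = 252.25000; y_10 − T_10 = 213 − 252.25000 = -39.25000
t=14: T_14 = 272.87500; y_14 − T_14 = 234 − 272.87500 = -38.87500
Mean deviation: (-38.62500 + -39.25000 + -38.87500) / 3 = -38.917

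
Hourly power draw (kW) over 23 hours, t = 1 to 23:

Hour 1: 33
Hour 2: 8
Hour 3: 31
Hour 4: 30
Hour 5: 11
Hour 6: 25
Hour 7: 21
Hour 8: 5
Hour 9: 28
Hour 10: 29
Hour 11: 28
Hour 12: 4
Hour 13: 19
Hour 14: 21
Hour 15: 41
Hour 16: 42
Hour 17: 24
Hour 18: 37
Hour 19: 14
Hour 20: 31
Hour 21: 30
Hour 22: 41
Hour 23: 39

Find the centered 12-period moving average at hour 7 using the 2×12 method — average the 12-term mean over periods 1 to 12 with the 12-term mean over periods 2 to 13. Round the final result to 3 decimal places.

Sum over 1–12: 33 + 8 + 31 + 30 + 11 + 25 + 21 + 5 + 28 + 29 + 28 + 4 = 253
Sum over 2–13: 8 + 31 + 30 + 11 + 25 + 21 + 5 + 28 + 29 + 28 + 4 + 19 = 239
CMA at t=7 = (253 + 239) / (2·12) = 492 / 24 = 20.500

20.500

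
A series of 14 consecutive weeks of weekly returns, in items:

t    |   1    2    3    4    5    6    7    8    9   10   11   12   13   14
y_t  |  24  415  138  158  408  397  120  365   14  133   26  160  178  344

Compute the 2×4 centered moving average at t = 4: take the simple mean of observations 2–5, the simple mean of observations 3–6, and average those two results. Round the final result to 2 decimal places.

Sum over 2–5: 415 + 138 + 158 + 408 = 1119
Sum over 3–6: 138 + 158 + 408 + 397 = 1101
CMA at t=4 = (1119 + 1101) / (2·4) = 2220 / 8 = 277.50

277.50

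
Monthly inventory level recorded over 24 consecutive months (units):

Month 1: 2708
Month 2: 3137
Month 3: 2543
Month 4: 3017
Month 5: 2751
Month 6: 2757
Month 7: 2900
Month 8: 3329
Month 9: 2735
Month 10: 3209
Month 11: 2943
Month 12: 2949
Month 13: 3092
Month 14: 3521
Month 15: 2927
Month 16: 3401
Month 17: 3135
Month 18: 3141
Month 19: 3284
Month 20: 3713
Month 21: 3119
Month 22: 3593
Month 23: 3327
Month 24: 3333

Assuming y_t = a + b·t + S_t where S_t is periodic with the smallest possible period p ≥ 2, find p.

First differences y_{t+1} − y_t: 429, -594, 474, -266, 6, 143, 429, -594, 474, -266, 6, 143, 429, -594, …
The difference pattern repeats every 6 terms and not for any smaller step, so p = 6.

6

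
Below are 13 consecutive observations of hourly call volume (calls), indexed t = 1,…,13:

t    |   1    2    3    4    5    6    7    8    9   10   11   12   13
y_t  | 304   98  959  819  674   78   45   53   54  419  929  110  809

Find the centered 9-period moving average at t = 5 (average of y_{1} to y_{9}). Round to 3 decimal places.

342.667

Sum of periods 1–9: 304 + 98 + 959 + 819 + 674 + 78 + 45 + 53 + 54 = 3084
Divide by 9: 3084 / 9 = 342.667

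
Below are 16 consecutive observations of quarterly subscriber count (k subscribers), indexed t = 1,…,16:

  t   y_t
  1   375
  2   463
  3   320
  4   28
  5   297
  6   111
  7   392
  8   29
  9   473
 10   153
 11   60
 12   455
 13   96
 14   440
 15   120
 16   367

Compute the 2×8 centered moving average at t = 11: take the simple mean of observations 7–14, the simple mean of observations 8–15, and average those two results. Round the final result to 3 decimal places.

Sum over 7–14: 392 + 29 + 473 + 153 + 60 + 455 + 96 + 440 = 2098
Sum over 8–15: 29 + 473 + 153 + 60 + 455 + 96 + 440 + 120 = 1826
CMA at t=11 = (2098 + 1826) / (2·8) = 3924 / 16 = 245.250

245.250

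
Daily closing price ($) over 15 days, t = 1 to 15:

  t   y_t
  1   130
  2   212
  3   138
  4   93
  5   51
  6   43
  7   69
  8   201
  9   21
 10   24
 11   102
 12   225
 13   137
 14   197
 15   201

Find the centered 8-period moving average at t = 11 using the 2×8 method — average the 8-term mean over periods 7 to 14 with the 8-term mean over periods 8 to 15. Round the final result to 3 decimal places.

130.250

Sum over 7–14: 69 + 201 + 21 + 24 + 102 + 225 + 137 + 197 = 976
Sum over 8–15: 201 + 21 + 24 + 102 + 225 + 137 + 197 + 201 = 1108
CMA at t=11 = (976 + 1108) / (2·8) = 2084 / 16 = 130.250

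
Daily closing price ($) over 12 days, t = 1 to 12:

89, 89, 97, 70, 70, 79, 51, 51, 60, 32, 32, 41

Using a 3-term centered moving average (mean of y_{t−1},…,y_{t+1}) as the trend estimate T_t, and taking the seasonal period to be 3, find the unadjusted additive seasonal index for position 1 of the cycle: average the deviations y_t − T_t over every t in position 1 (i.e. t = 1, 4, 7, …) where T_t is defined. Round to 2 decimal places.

Season position 1 occurs at t = 4, 7, 10 (where T_t is defined).
t=4: T_4 = 79.0000; y_4 − T_4 = 70 − 79.0000 = -9.0000
t=7: T_7 = 60.3333; y_7 − T_7 = 51 − 60.3333 = -9.3333
t=10: T_10 = 41.3333; y_10 − T_10 = 32 − 41.3333 = -9.3333
Mean deviation: (-9.0000 + -9.3333 + -9.3333) / 3 = -9.22

-9.22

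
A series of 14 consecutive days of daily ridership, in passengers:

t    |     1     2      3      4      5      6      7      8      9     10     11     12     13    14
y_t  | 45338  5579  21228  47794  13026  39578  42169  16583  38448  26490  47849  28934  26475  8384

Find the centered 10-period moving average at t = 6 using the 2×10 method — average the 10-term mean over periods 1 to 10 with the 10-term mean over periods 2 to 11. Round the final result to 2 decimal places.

Sum over 1–10: 45338 + 5579 + 21228 + 47794 + 13026 + 39578 + 42169 + 16583 + 38448 + 26490 = 296233
Sum over 2–11: 5579 + 21228 + 47794 + 13026 + 39578 + 42169 + 16583 + 38448 + 26490 + 47849 = 298744
CMA at t=6 = (296233 + 298744) / (2·10) = 594977 / 20 = 29748.85

29748.85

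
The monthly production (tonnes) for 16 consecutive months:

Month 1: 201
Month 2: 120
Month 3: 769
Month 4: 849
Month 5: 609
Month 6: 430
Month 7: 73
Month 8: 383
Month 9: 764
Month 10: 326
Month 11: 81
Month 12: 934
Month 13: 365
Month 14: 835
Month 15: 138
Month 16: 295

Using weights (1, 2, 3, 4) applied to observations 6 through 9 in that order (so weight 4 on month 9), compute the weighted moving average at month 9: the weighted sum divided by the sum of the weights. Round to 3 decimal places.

478.100

Weighted sum: 1·430 + 2·73 + 3·383 + 4·764 = 430 + 146 + 1149 + 3056 = 4781
Weight total: 1 + 2 + 3 + 4 = 10
WMA = 4781 / 10 = 478.100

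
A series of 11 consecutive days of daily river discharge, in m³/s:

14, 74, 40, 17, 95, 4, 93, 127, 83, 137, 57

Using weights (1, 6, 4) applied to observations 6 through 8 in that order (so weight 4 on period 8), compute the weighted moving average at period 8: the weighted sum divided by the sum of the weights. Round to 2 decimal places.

Weighted sum: 1·4 + 6·93 + 4·127 = 4 + 558 + 508 = 1070
Weight total: 1 + 6 + 4 = 11
WMA = 1070 / 11 = 97.27

97.27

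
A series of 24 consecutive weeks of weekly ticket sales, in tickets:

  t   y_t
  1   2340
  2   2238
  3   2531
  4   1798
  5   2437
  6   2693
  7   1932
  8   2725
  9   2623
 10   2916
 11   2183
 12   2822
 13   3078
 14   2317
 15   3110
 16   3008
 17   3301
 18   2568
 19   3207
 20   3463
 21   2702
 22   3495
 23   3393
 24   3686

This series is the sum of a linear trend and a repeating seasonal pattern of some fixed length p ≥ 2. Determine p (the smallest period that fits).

7

First differences y_{t+1} − y_t: -102, 293, -733, 639, 256, -761, 793, -102, 293, -733, 639, 256, -761, 793, -102, 293, …
The difference pattern repeats every 7 terms and not for any smaller step, so p = 7.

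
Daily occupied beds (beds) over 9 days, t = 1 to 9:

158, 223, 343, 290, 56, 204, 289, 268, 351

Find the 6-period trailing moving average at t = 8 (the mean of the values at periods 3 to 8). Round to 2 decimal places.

Sum of periods 3–8: 343 + 290 + 56 + 204 + 289 + 268 = 1450
Divide by 6: 1450 / 6 = 241.67

241.67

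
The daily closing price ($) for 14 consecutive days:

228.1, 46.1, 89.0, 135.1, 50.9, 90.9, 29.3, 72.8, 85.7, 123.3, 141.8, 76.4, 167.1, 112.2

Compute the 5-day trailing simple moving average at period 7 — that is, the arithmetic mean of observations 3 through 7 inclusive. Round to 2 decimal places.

79.04

Sum of periods 3–7: 89.0 + 135.1 + 50.9 + 90.9 + 29.3 = 395.2
Divide by 5: 395.2 / 5 = 79.04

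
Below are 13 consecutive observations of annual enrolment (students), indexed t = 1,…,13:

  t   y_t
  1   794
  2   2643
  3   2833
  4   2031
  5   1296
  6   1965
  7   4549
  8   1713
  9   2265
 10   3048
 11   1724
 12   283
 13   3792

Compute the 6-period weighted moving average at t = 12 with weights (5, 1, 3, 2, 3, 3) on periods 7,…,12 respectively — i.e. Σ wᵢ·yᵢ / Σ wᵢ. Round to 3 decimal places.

Weighted sum: 5·4549 + 1·1713 + 3·2265 + 2·3048 + 3·1724 + 3·283 = 22745 + 1713 + 6795 + 6096 + 5172 + 849 = 43370
Weight total: 5 + 1 + 3 + 2 + 3 + 3 = 17
WMA = 43370 / 17 = 2551.176

2551.176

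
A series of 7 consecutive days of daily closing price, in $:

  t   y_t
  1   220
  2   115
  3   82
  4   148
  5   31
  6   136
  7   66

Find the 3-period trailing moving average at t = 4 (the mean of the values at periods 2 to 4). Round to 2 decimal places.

Sum of periods 2–4: 115 + 82 + 148 = 345
Divide by 3: 345 / 3 = 115.00

115.00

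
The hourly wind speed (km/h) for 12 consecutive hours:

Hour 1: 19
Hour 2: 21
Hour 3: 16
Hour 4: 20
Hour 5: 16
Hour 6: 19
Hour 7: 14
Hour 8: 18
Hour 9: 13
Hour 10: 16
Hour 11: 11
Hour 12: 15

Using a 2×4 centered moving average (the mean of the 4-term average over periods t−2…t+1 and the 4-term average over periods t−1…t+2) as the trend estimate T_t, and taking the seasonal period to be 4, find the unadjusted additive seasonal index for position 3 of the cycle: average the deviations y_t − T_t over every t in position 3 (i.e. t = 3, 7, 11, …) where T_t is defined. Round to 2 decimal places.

Season position 3 occurs at t = 3, 7 (where T_t is defined).
t=3: T_3 = 18.6250; y_3 − T_3 = 16 − 18.6250 = -2.6250
t=7: T_7 = 16.3750; y_7 − T_7 = 14 − 16.3750 = -2.3750
Mean deviation: (-2.6250 + -2.3750) / 2 = -2.50

-2.50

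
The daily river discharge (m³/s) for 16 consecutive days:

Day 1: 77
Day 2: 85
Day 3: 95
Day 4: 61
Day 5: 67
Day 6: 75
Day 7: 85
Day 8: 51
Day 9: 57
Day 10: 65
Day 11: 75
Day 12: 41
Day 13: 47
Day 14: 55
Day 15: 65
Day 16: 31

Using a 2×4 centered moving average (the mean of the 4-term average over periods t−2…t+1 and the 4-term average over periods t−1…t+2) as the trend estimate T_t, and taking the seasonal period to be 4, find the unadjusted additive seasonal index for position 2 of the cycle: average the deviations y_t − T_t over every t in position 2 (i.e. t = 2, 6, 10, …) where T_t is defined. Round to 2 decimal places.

4.25

Season position 2 occurs at t = 6, 10, 14 (where T_t is defined).
t=6: T_6 = 70.7500; y_6 − T_6 = 75 − 70.7500 = 4.2500
t=10: T_10 = 60.7500; y_10 − T_10 = 65 − 60.7500 = 4.2500
t=14: T_14 = 50.7500; y_14 − T_14 = 55 − 50.7500 = 4.2500
Mean deviation: (4.2500 + 4.2500 + 4.2500) / 3 = 4.25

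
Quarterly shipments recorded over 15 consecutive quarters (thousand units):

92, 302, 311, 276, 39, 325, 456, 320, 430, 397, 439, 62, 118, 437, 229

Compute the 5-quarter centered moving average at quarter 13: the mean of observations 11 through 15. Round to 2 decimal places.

Sum of periods 11–15: 439 + 62 + 118 + 437 + 229 = 1285
Divide by 5: 1285 / 5 = 257.00

257.00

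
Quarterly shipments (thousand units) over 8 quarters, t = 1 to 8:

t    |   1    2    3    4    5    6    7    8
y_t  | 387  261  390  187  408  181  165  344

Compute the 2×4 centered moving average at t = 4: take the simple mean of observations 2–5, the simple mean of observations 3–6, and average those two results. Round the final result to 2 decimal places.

Sum over 2–5: 261 + 390 + 187 + 408 = 1246
Sum over 3–6: 390 + 187 + 408 + 181 = 1166
CMA at t=4 = (1246 + 1166) / (2·4) = 2412 / 8 = 301.50

301.50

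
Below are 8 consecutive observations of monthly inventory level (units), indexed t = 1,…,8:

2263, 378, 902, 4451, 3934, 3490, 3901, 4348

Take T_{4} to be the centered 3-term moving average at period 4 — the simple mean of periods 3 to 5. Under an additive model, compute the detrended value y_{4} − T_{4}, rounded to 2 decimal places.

1355.33

Trend T_4 = (902 + 4451 + 3934) / 3 = 9287/3 = 3095.6667
Detrended value: 4451 − 3095.6667 = 1355.33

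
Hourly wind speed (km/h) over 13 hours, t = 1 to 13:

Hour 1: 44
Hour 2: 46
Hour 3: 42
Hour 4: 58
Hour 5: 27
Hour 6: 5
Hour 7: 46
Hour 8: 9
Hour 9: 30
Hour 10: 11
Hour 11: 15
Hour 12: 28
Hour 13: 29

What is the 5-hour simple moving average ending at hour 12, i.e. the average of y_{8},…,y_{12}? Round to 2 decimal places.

Sum of periods 8–12: 9 + 30 + 11 + 15 + 28 = 93
Divide by 5: 93 / 5 = 18.60

18.60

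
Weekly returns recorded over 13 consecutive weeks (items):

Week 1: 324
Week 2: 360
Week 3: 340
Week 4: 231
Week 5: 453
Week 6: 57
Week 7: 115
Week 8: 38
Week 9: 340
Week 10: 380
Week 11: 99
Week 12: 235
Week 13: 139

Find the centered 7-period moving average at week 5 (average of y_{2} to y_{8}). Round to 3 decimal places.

Sum of periods 2–8: 360 + 340 + 231 + 453 + 57 + 115 + 38 = 1594
Divide by 7: 1594 / 7 = 227.714

227.714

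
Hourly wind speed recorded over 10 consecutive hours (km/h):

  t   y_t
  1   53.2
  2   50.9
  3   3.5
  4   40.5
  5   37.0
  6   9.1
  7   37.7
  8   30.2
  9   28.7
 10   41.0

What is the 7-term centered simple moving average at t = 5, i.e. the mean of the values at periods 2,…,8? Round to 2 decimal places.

29.84

Sum of periods 2–8: 50.9 + 3.5 + 40.5 + 37.0 + 9.1 + 37.7 + 30.2 = 208.9
Divide by 7: 208.9 / 7 = 29.84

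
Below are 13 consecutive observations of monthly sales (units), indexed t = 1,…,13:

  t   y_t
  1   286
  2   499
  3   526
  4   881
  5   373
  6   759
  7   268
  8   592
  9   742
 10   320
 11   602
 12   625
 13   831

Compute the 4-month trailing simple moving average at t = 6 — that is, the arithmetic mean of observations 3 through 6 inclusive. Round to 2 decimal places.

Sum of periods 3–6: 526 + 881 + 373 + 759 = 2539
Divide by 4: 2539 / 4 = 634.75

634.75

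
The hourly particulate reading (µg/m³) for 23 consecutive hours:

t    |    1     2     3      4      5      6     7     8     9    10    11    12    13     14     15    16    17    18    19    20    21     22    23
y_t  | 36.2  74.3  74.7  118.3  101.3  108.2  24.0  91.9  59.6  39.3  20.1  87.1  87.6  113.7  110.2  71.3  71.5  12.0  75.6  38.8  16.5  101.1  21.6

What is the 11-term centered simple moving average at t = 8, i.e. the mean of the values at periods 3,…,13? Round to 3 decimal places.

73.827

Sum of periods 3–13: 74.7 + 118.3 + 101.3 + 108.2 + 24.0 + 91.9 + 59.6 + 39.3 + 20.1 + 87.1 + 87.6 = 812.1
Divide by 11: 812.1 / 11 = 73.827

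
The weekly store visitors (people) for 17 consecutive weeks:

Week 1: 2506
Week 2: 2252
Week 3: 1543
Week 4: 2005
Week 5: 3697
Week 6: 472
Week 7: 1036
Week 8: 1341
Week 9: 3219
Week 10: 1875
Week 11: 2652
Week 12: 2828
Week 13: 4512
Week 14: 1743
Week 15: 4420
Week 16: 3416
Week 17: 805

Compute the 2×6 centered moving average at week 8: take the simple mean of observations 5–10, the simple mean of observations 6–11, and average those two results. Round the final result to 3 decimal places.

Sum over 5–10: 3697 + 472 + 1036 + 1341 + 3219 + 1875 = 11640
Sum over 6–11: 472 + 1036 + 1341 + 3219 + 1875 + 2652 = 10595
CMA at t=8 = (11640 + 10595) / (2·6) = 22235 / 12 = 1852.917

1852.917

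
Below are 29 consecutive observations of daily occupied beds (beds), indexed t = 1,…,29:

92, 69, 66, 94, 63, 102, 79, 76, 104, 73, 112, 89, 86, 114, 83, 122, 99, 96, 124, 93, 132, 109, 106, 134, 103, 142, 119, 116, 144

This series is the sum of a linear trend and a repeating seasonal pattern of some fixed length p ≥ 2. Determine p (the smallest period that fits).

First differences y_{t+1} − y_t: -23, -3, 28, -31, 39, -23, -3, 28, -31, 39, -23, -3, …
The difference pattern repeats every 5 terms and not for any smaller step, so p = 5.

5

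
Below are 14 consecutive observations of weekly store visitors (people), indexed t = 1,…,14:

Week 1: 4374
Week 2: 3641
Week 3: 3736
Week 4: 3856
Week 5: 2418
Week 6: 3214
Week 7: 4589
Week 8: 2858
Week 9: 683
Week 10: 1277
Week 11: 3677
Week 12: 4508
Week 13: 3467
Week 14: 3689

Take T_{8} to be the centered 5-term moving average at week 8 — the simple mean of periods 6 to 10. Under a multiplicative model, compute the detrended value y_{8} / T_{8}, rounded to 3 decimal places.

Trend T_8 = (3214 + 4589 + 2858 + 683 + 1277) / 5 = 12621/5 = 2524.20000
Ratio to trend: 2858 / 2524.20000 = 1.132

1.132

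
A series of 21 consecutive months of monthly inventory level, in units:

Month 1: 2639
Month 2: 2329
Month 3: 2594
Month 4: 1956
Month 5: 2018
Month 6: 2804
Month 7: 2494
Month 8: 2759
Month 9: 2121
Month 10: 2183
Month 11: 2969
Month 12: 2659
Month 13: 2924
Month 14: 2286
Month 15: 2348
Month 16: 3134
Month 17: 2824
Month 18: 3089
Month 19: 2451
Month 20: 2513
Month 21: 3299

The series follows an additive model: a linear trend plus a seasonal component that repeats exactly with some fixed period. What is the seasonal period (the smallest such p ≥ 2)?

First differences y_{t+1} − y_t: -310, 265, -638, 62, 786, -310, 265, -638, 62, 786, -310, 265, …
The difference pattern repeats every 5 terms and not for any smaller step, so p = 5.

5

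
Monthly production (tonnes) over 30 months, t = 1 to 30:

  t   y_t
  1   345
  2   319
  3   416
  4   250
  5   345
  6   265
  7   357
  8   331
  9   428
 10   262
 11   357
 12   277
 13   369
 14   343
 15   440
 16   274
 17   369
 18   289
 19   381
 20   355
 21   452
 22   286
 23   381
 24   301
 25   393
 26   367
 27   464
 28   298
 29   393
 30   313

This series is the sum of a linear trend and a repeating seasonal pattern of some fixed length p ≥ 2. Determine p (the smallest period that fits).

6

First differences y_{t+1} − y_t: -26, 97, -166, 95, -80, 92, -26, 97, -166, 95, -80, 92, -26, 97, …
The difference pattern repeats every 6 terms and not for any smaller step, so p = 6.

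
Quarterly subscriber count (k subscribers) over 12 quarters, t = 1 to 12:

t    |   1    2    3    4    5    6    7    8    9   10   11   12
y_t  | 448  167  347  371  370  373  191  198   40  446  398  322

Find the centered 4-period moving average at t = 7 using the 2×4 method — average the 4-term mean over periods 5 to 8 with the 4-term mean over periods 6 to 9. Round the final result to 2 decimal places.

241.75

Sum over 5–8: 370 + 373 + 191 + 198 = 1132
Sum over 6–9: 373 + 191 + 198 + 40 = 802
CMA at t=7 = (1132 + 802) / (2·4) = 1934 / 8 = 241.75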